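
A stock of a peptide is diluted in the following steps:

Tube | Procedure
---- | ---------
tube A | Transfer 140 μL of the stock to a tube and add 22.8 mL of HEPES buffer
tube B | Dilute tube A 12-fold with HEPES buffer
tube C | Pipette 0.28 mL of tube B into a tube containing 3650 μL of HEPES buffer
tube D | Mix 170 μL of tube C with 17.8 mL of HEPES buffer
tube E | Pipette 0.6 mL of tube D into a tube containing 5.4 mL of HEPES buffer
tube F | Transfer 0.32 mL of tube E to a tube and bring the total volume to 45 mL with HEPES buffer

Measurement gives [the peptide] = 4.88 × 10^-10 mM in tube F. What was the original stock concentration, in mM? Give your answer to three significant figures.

2.00 mM

Step 1: 140 μL + 22.8 mL = 22940 μL total → factor 22940/140 = 163.86
Step 2: 12-fold → factor 12
Step 3: 0.28 mL + 3650 μL = 3.93 mL total → factor 3.93/0.28 = 14.036
Step 4: 170 μL + 17.8 mL = 17970 μL total → factor 17970/170 = 105.71
Step 5: 0.6 mL + 5.4 mL = 6 mL total → factor 6/0.6 = 10
Step 6: 0.32 mL brought to 45 mL → factor 45/0.32 = 140.62
Overall dilution factor = 163.86 × 12 × 14.036 × 105.71 × 10 × 140.62 = 4.1024 × 10^9
Stock = 4.88 × 10^-10 mM × 4.1024 × 10^9 = 2.00 mM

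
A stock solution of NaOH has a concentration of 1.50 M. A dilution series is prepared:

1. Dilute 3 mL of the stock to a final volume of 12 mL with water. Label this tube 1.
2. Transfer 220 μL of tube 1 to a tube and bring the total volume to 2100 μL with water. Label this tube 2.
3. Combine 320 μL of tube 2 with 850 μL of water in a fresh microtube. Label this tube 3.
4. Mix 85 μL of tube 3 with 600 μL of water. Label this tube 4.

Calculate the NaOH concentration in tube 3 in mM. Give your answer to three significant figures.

10.7 mM

Step 1: 3 mL brought to 12 mL → factor 12/3 = 4
Step 2: 220 μL brought to 2100 μL → factor 2100/220 = 9.5455
Step 3: 320 μL + 850 μL = 1170 μL total → factor 1170/320 = 3.6562
Dilution factor through tube 3 = 4 × 9.5455 × 3.6562 = 139.6
[tube 3] = 1.50 M / 139.6 = 0.01074 M = 10.7 mM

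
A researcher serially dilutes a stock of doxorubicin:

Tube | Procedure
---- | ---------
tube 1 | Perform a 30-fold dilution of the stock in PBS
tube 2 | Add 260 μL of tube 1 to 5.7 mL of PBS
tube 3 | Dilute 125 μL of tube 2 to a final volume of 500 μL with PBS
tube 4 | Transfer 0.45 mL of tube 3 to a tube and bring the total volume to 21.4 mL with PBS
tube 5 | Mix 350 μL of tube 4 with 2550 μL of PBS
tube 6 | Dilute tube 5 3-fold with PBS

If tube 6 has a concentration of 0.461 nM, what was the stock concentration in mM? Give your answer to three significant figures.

Step 1: 30-fold → factor 30
Step 2: 260 μL + 5.7 mL = 5960 μL total → factor 5960/260 = 22.923
Step 3: 125 μL brought to 500 μL → factor 500/125 = 4
Step 4: 0.45 mL brought to 21.4 mL → factor 21.4/0.45 = 47.556
Step 5: 350 μL + 2550 μL = 2900 μL total → factor 2900/350 = 8.2857
Step 6: 3-fold → factor 3
Overall dilution factor = 30 × 22.923 × 4 × 47.556 × 8.2857 × 3 = 3.2517 × 10^6
Stock = 0.461 nM × 3.2517 × 10^6 = 1.499 × 10^6 nM = 1.50 mM

1.50 mM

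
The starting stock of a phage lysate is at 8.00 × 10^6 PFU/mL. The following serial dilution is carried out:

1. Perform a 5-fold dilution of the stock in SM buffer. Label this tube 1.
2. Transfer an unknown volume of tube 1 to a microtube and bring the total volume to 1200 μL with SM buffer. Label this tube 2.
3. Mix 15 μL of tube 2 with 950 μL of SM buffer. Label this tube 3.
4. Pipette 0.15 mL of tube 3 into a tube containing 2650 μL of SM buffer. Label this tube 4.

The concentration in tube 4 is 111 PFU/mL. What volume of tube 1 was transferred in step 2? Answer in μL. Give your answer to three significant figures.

Step 1: 5-fold → factor 5
Step 2: v brought to 1200 μL → factor = 1200 μL/v
Step 3: 15 μL + 950 μL = 965 μL total → factor 965/15 = 64.333
Step 4: 0.15 mL + 2650 μL = 2.8 mL total → factor 2.8/0.15 = 18.667
Product of known-step factors = 6004.4
Overall factor = 8.00 × 10^6 PFU/mL / (111 PFU/mL) = 72072
Step-2 factor = 72072 / 6004.4 = 12.003
v = 1200 μL / 12.003 = 100 μL

100 μL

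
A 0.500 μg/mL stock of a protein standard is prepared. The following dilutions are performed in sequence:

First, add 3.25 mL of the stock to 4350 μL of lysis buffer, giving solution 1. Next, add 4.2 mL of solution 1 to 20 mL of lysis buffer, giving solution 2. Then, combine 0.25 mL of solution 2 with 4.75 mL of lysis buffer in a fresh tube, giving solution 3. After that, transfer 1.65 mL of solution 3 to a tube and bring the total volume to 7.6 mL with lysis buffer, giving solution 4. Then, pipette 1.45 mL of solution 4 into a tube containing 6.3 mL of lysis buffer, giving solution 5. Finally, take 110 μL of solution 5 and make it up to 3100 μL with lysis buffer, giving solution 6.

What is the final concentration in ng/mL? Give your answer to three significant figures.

Step 1: 3.25 mL + 4350 μL = 7.6 mL total → factor 7.6/3.25 = 2.3385
Step 2: 4.2 mL + 20 mL = 24.2 mL total → factor 24.2/4.2 = 5.7619
Step 3: 0.25 mL + 4.75 mL = 5 mL total → factor 5/0.25 = 20
Step 4: 1.65 mL brought to 7.6 mL → factor 7.6/1.65 = 4.6061
Step 5: 1.45 mL + 6.3 mL = 7.75 mL total → factor 7.75/1.45 = 5.3448
Step 6: 110 μL brought to 3100 μL → factor 3100/110 = 28.182
Overall dilution factor = 2.3385 × 5.7619 × 20 × 4.6061 × 5.3448 × 28.182 = 1.8696 × 10^5
Final = 0.500 μg/mL / 1.8696 × 10^5 = 2.674 × 10^-6 μg/mL = 0.00267 ng/mL

0.00267 ng/mL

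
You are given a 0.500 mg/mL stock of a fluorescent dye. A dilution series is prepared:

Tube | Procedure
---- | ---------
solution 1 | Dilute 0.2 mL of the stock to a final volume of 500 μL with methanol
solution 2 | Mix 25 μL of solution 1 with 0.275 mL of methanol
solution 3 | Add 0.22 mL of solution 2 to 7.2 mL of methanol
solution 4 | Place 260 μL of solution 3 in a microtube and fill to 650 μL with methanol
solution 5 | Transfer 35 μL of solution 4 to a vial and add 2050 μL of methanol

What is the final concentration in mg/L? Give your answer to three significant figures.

0.00332 mg/L

Step 1: 0.2 mL brought to 500 μL → factor 0.5/0.2 = 2.5
Step 2: 25 μL + 0.275 mL = 300 μL total → factor 300/25 = 12
Step 3: 0.22 mL + 7.2 mL = 7.42 mL total → factor 7.42/0.22 = 33.727
Step 4: 260 μL brought to 650 μL → factor 650/260 = 2.5
Step 5: 35 μL + 2050 μL = 2085 μL total → factor 2085/35 = 59.571
Overall dilution factor = 2.5 × 12 × 33.727 × 2.5 × 59.571 = 1.5069 × 10^5
Final = 0.500 mg/mL / 1.5069 × 10^5 = 3.318 × 10^-6 mg/mL = 0.00332 mg/L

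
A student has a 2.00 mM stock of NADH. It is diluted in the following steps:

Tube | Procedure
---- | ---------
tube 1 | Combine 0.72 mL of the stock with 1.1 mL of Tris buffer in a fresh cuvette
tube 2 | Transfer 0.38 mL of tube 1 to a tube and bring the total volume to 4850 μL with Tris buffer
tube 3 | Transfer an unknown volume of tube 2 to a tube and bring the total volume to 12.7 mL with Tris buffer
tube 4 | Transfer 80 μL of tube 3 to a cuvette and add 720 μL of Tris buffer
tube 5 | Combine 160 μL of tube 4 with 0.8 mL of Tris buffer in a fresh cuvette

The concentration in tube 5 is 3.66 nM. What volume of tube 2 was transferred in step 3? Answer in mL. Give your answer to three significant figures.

0.0450 mL

Step 1: 0.72 mL + 1.1 mL = 1.82 mL total → factor 1.82/0.72 = 2.5278
Step 2: 0.38 mL brought to 4850 μL → factor 4.85/0.38 = 12.763
Step 3: v brought to 12.7 mL → factor = 12.7 mL/v
Step 4: 80 μL + 720 μL = 800 μL total → factor 800/80 = 10
Step 5: 160 μL + 0.8 mL = 960 μL total → factor 960/160 = 6
Product of known-step factors = 1935.7
Overall factor = 2.00 mM / (3.66 nM) = 5.4645 × 10^5
Step-3 factor = 5.4645 × 10^5 / 1935.7 = 282.29
v = 12.7 mL / 282.29 = 0.0450 mL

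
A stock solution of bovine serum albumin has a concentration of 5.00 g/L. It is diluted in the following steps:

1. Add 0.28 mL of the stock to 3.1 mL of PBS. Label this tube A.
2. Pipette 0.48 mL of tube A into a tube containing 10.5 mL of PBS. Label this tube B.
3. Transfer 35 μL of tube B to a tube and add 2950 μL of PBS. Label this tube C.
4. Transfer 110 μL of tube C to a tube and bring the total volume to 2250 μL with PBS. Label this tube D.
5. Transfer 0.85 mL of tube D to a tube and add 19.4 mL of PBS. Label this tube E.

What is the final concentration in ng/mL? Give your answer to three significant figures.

0.436 ng/mL

Step 1: 0.28 mL + 3.1 mL = 3.38 mL total → factor 3.38/0.28 = 12.071
Step 2: 0.48 mL + 10.5 mL = 10.98 mL total → factor 10.98/0.48 = 22.875
Step 3: 35 μL + 2950 μL = 2985 μL total → factor 2985/35 = 85.286
Step 4: 110 μL brought to 2250 μL → factor 2250/110 = 20.455
Step 5: 0.85 mL + 19.4 mL = 20.25 mL total → factor 20.25/0.85 = 23.824
Overall dilution factor = 12.071 × 22.875 × 85.286 × 20.455 × 23.824 = 1.1476 × 10^7
Final = 5.00 g/L / 1.1476 × 10^7 = 4.357 × 10^-7 g/L = 0.436 ng/mL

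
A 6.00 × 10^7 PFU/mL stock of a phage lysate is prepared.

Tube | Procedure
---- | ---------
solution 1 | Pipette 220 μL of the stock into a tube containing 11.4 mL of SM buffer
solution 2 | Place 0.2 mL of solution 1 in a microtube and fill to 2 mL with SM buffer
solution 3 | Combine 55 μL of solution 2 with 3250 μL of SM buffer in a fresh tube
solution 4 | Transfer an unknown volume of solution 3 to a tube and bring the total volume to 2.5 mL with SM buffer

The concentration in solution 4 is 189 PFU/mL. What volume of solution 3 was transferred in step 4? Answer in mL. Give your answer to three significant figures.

Step 1: 220 μL + 11.4 mL = 11620 μL total → factor 11620/220 = 52.818
Step 2: 0.2 mL brought to 2 mL → factor 2/0.2 = 10
Step 3: 55 μL + 3250 μL = 3305 μL total → factor 3305/55 = 60.091
Step 4: v brought to 2.5 mL → factor = 2.5 mL/v
Product of known-step factors = 31739
Overall factor = 6.00 × 10^7 PFU/mL / (189 PFU/mL) = 3.1746 × 10^5
Step-4 factor = 3.1746 × 10^5 / 31739 = 10.002
v = 2.5 mL / 10.002 = 0.250 mL

0.250 mL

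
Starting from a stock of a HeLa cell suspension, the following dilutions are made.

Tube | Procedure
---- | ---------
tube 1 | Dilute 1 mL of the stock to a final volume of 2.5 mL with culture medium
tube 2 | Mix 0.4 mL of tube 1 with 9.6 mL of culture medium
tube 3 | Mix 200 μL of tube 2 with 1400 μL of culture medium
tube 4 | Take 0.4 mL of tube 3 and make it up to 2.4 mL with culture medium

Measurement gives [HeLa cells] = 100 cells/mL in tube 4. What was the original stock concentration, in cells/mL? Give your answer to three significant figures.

3.00 × 10^5 cells/mL

Step 1: 1 mL brought to 2.5 mL → factor 2.5/1 = 2.5
Step 2: 0.4 mL + 9.6 mL = 10 mL total → factor 10/0.4 = 25
Step 3: 200 μL + 1400 μL = 1600 μL total → factor 1600/200 = 8
Step 4: 0.4 mL brought to 2.4 mL → factor 2.4/0.4 = 6
Overall dilution factor = 2.5 × 25 × 8 × 6 = 3000
Stock = 100 cells/mL × 3000 = 3.00 × 10^5 cells/mL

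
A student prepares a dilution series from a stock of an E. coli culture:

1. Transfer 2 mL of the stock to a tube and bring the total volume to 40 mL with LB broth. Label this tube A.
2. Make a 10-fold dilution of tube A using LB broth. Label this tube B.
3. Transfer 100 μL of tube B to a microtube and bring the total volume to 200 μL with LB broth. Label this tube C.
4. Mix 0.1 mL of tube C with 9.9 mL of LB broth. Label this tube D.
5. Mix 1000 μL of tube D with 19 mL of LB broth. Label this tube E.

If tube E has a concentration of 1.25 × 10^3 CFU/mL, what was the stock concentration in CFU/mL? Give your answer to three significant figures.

Step 1: 2 mL brought to 40 mL → factor 40/2 = 20
Step 2: 10-fold → factor 10
Step 3: 100 μL brought to 200 μL → factor 200/100 = 2
Step 4: 0.1 mL + 9.9 mL = 10 mL total → factor 10/0.1 = 100
Step 5: 1000 μL + 19 mL = 20000 μL total → factor 20000/1000 = 20
Overall dilution factor = 20 × 10 × 2 × 100 × 20 = 8 × 10^5
Stock = 1.25 × 10^3 CFU/mL × 8 × 10^5 = 1.00 × 10^9 CFU/mL

1.00 × 10^9 CFU/mL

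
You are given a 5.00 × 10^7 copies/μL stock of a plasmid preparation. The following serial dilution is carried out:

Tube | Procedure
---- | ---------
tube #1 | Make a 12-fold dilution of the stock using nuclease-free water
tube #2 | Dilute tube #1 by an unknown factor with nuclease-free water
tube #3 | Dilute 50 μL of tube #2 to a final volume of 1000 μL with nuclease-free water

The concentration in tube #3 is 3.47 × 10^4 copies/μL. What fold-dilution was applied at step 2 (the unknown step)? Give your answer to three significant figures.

Step 1: 12-fold → factor 12
Step 2: unknown factor x
Step 3: 50 μL brought to 1000 μL → factor 1000/50 = 20
Product of known-step factors = 240
Overall factor = 5.00 × 10^7 copies/μL / (3.47 × 10^4 copies/μL) = 1440.9
x = 1440.9 / 240 = 6.00

6.00-fold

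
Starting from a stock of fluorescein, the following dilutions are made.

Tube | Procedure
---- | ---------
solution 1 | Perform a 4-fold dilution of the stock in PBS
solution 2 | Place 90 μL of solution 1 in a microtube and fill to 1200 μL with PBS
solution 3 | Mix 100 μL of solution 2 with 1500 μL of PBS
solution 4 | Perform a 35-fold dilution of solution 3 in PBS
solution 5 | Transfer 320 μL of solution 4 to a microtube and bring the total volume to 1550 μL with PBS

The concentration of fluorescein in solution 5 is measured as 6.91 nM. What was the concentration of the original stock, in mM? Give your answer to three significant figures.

Step 1: 4-fold → factor 4
Step 2: 90 μL brought to 1200 μL → factor 1200/90 = 13.333
Step 3: 100 μL + 1500 μL = 1600 μL total → factor 1600/100 = 16
Step 4: 35-fold → factor 35
Step 5: 320 μL brought to 1550 μL → factor 1550/320 = 4.8438
Overall dilution factor = 4 × 13.333 × 16 × 35 × 4.8438 = 1.4467 × 10^5
Stock = 6.91 nM × 1.4467 × 10^5 = 9.996 × 10^5 nM = 1.00 mM

1.00 mM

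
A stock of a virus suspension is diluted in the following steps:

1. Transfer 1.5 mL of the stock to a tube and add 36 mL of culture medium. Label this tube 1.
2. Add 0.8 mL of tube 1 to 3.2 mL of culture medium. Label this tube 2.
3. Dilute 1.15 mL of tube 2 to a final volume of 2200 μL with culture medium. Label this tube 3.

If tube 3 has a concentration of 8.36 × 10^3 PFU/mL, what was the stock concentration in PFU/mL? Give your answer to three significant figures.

Step 1: 1.5 mL + 36 mL = 37.5 mL total → factor 37.5/1.5 = 25
Step 2: 0.8 mL + 3.2 mL = 4 mL total → factor 4/0.8 = 5
Step 3: 1.15 mL brought to 2200 μL → factor 2.2/1.15 = 1.913
Overall dilution factor = 25 × 5 × 1.913 = 239.13
Stock = 8.36 × 10^3 PFU/mL × 239.13 = 2.00 × 10^6 PFU/mL

2.00 × 10^6 PFU/mL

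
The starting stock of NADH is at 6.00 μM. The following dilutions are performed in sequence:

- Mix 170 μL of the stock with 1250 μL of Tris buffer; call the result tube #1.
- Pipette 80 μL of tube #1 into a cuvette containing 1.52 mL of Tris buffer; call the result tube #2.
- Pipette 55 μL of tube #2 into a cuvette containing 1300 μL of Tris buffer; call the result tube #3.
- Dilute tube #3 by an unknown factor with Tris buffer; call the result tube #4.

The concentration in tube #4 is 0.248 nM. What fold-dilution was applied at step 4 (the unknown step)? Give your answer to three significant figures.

Step 1: 170 μL + 1250 μL = 1420 μL total → factor 1420/170 = 8.3529
Step 2: 80 μL + 1.52 mL = 1600 μL total → factor 1600/80 = 20
Step 3: 55 μL + 1300 μL = 1355 μL total → factor 1355/55 = 24.636
Step 4: unknown factor x
Product of known-step factors = 4115.7
Overall factor = 6.00 μM / (0.248 nM) = 24194
x = 24194 / 4115.7 = 5.88

5.88-fold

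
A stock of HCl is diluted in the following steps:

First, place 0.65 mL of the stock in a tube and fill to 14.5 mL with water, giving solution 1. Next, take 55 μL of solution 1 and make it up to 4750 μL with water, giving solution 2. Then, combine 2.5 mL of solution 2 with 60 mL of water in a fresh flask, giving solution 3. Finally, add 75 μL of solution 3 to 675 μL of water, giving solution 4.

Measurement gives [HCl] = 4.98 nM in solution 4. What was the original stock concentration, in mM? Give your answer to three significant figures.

Step 1: 0.65 mL brought to 14.5 mL → factor 14.5/0.65 = 22.308
Step 2: 55 μL brought to 4750 μL → factor 4750/55 = 86.364
Step 3: 2.5 mL + 60 mL = 62.5 mL total → factor 62.5/2.5 = 25
Step 4: 75 μL + 675 μL = 750 μL total → factor 750/75 = 10
Overall dilution factor = 22.308 × 86.364 × 25 × 10 = 4.8164 × 10^5
Stock = 4.98 nM × 4.8164 × 10^5 = 2.399 × 10^6 nM = 2.40 mM

2.40 mM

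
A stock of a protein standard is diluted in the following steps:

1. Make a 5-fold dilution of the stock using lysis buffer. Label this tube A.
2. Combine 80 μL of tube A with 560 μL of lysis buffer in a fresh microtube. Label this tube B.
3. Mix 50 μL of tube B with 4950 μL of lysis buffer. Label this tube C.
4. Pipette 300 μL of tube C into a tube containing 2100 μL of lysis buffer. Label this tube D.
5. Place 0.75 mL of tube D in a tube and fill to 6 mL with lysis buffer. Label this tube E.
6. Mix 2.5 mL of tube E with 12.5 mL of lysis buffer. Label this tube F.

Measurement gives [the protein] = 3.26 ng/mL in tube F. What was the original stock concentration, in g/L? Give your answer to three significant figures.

5.01 g/L

Step 1: 5-fold → factor 5
Step 2: 80 μL + 560 μL = 640 μL total → factor 640/80 = 8
Step 3: 50 μL + 4950 μL = 5000 μL total → factor 5000/50 = 100
Step 4: 300 μL + 2100 μL = 2400 μL total → factor 2400/300 = 8
Step 5: 0.75 mL brought to 6 mL → factor 6/0.75 = 8
Step 6: 2.5 mL + 12.5 mL = 15 mL total → factor 15/2.5 = 6
Overall dilution factor = 5 × 8 × 100 × 8 × 8 × 6 = 1.536 × 10^6
Stock = 3.26 ng/mL × 1.536 × 10^6 = 5.007 × 10^6 ng/mL = 5.01 g/L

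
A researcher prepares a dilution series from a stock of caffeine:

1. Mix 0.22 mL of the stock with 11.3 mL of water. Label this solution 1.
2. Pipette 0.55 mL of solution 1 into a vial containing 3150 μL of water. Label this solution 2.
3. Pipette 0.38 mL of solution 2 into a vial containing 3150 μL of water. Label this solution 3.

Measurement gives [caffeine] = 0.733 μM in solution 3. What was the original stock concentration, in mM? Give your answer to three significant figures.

Step 1: 0.22 mL + 11.3 mL = 11.52 mL total → factor 11.52/0.22 = 52.364
Step 2: 0.55 mL + 3150 μL = 3.7 mL total → factor 3.7/0.55 = 6.7273
Step 3: 0.38 mL + 3150 μL = 3.53 mL total → factor 3.53/0.38 = 9.2895
Overall dilution factor = 52.364 × 6.7273 × 9.2895 = 3272.4
Stock = 0.733 μM × 3272.4 = 2399 μM = 2.40 mM

2.40 mM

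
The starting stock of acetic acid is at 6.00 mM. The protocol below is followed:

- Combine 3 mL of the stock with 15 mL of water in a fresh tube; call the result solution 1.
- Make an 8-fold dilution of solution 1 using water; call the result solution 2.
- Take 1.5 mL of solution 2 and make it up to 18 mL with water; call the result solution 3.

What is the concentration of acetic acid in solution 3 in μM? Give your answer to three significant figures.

Step 1: 3 mL + 15 mL = 18 mL total → factor 18/3 = 6
Step 2: 8-fold → factor 8
Step 3: 1.5 mL brought to 18 mL → factor 18/1.5 = 12
Overall dilution factor = 6 × 8 × 12 = 576
Final = 6.00 mM / 576 = 0.01042 mM = 10.4 μM

10.4 μM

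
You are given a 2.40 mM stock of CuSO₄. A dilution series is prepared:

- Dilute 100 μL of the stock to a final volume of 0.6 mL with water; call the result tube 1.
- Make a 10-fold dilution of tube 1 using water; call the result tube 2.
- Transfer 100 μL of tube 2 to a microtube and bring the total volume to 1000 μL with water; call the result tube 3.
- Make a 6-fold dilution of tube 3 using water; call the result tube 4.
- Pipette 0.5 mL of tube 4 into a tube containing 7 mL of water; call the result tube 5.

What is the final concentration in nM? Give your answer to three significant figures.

44.4 nM

Step 1: 100 μL brought to 0.6 mL → factor 600/100 = 6
Step 2: 10-fold → factor 10
Step 3: 100 μL brought to 1000 μL → factor 1000/100 = 10
Step 4: 6-fold → factor 6
Step 5: 0.5 mL + 7 mL = 7.5 mL total → factor 7.5/0.5 = 15
Overall dilution factor = 6 × 10 × 10 × 6 × 15 = 54000
Final = 2.40 mM / 54000 = 4.444 × 10^-5 mM = 44.4 nM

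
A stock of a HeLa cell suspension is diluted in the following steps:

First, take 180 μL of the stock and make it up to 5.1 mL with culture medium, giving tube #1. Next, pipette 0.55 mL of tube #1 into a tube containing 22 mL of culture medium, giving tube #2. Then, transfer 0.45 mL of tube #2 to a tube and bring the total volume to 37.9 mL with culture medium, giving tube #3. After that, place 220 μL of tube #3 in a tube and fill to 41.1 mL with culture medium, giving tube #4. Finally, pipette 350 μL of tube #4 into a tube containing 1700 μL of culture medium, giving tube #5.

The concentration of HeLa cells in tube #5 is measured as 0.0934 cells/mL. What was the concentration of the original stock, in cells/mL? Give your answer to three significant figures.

Step 1: 180 μL brought to 5.1 mL → factor 5100/180 = 28.333
Step 2: 0.55 mL + 22 mL = 22.55 mL total → factor 22.55/0.55 = 41
Step 3: 0.45 mL brought to 37.9 mL → factor 37.9/0.45 = 84.222
Step 4: 220 μL brought to 41.1 mL → factor 41100/220 = 186.82
Step 5: 350 μL + 1700 μL = 2050 μL total → factor 2050/350 = 5.8571
Overall dilution factor = 28.333 × 41 × 84.222 × 186.82 × 5.8571 = 1.0706 × 10^8
Stock = 0.0934 cells/mL × 1.0706 × 10^8 = 1.00 × 10^7 cells/mL

1.00 × 10^7 cells/mL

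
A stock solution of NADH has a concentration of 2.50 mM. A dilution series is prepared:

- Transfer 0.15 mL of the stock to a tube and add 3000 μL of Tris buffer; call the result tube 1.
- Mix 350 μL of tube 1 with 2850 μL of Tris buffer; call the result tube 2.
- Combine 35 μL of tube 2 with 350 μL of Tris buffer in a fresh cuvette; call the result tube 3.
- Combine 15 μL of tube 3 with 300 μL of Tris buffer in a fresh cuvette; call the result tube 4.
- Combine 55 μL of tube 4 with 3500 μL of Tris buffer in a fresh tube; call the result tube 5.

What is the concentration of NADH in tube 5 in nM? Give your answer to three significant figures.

Step 1: 0.15 mL + 3000 μL = 3.15 mL total → factor 3.15/0.15 = 21
Step 2: 350 μL + 2850 μL = 3200 μL total → factor 3200/350 = 9.1429
Step 3: 35 μL + 350 μL = 385 μL total → factor 385/35 = 11
Step 4: 15 μL + 300 μL = 315 μL total → factor 315/15 = 21
Step 5: 55 μL + 3500 μL = 3555 μL total → factor 3555/55 = 64.636
Overall dilution factor = 21 × 9.1429 × 11 × 21 × 64.636 = 2.8668 × 10^6
Final = 2.50 mM / 2.8668 × 10^6 = 8.721 × 10^-7 mM = 0.872 nM

0.872 nM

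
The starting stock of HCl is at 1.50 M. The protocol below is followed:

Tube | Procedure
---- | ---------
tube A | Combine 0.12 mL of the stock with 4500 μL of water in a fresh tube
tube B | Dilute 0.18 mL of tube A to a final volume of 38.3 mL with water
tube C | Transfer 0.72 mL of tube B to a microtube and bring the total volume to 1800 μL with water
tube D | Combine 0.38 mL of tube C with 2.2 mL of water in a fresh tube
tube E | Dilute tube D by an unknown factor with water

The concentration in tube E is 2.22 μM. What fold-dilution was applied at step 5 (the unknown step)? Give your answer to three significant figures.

4.86-fold

Step 1: 0.12 mL + 4500 μL = 4.62 mL total → factor 4.62/0.12 = 38.5
Step 2: 0.18 mL brought to 38.3 mL → factor 38.3/0.18 = 212.78
Step 3: 0.72 mL brought to 1800 μL → factor 1.8/0.72 = 2.5
Step 4: 0.38 mL + 2.2 mL = 2.58 mL total → factor 2.58/0.38 = 6.7895
Step 5: unknown factor x
Product of known-step factors = 1.3905 × 10^5
Overall factor = 1.50 M / (2.22 μM) = 6.7568 × 10^5
x = 6.7568 × 10^5 / 1.3905 × 10^5 = 4.86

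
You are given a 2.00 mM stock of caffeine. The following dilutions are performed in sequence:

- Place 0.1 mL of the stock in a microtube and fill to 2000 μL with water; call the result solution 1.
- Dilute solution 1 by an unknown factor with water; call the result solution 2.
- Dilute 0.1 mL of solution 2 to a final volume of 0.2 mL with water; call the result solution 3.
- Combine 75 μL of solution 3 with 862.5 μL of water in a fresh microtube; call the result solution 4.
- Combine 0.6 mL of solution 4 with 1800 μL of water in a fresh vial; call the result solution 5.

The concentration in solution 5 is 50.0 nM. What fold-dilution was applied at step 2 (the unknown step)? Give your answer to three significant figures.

Step 1: 0.1 mL brought to 2000 μL → factor 2/0.1 = 20
Step 2: unknown factor x
Step 3: 0.1 mL brought to 0.2 mL → factor 0.2/0.1 = 2
Step 4: 75 μL + 862.5 μL = 937.5 μL total → factor 937.5/75 = 12.5
Step 5: 0.6 mL + 1800 μL = 2.4 mL total → factor 2.4/0.6 = 4
Product of known-step factors = 2000
Overall factor = 2.00 mM / (50.0 nM) = 40000
x = 40000 / 2000 = 20.0

20.0-fold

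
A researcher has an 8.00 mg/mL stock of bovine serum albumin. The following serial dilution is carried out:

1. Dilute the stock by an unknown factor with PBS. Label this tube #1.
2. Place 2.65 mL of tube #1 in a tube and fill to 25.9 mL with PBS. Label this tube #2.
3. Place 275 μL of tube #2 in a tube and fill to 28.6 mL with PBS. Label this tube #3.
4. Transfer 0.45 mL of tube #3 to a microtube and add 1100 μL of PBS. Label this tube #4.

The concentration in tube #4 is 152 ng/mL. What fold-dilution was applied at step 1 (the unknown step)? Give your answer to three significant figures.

15.0-fold

Step 1: unknown factor x
Step 2: 2.65 mL brought to 25.9 mL → factor 25.9/2.65 = 9.7736
Step 3: 275 μL brought to 28.6 mL → factor 28600/275 = 104
Step 4: 0.45 mL + 1100 μL = 1.55 mL total → factor 1.55/0.45 = 3.4444
Product of known-step factors = 3501.1
Overall factor = 8.00 mg/mL / (152 ng/mL) = 52632
x = 52632 / 3501.1 = 15.0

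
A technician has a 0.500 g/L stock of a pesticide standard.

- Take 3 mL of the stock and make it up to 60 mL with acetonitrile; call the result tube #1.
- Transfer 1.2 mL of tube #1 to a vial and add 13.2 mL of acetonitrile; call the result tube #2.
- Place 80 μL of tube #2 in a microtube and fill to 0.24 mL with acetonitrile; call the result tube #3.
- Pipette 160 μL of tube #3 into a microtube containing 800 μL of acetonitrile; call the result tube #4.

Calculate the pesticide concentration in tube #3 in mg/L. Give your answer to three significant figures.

Step 1: 3 mL brought to 60 mL → factor 60/3 = 20
Step 2: 1.2 mL + 13.2 mL = 14.4 mL total → factor 14.4/1.2 = 12
Step 3: 80 μL brought to 0.24 mL → factor 240/80 = 3
Dilution factor through tube #3 = 20 × 12 × 3 = 720
[tube #3] = 0.500 g/L / 720 = 0.0006944 g/L = 0.694 mg/L

0.694 mg/L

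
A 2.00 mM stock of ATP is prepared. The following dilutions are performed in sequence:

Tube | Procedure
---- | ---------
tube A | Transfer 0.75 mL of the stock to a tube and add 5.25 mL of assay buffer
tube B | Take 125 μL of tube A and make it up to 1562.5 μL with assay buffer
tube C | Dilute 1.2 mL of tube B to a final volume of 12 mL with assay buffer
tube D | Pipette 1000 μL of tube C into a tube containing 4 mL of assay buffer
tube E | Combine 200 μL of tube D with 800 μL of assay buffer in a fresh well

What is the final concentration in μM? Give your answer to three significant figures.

0.0800 μM

Step 1: 0.75 mL + 5.25 mL = 6 mL total → factor 6/0.75 = 8
Step 2: 125 μL brought to 1562.5 μL → factor 1562.5/125 = 12.5
Step 3: 1.2 mL brought to 12 mL → factor 12/1.2 = 10
Step 4: 1000 μL + 4 mL = 5000 μL total → factor 5000/1000 = 5
Step 5: 200 μL + 800 μL = 1000 μL total → factor 1000/200 = 5
Overall dilution factor = 8 × 12.5 × 10 × 5 × 5 = 25000
Final = 2.00 mM / 25000 = 8.000 × 10^-5 mM = 0.0800 μM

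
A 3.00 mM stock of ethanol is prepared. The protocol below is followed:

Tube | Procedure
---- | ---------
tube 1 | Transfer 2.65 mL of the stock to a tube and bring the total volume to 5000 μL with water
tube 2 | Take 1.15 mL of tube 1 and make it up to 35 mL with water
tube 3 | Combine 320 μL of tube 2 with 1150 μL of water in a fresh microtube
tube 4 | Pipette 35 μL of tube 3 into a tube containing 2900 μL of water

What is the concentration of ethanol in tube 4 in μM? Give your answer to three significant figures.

0.136 μM

Step 1: 2.65 mL brought to 5000 μL → factor 5/2.65 = 1.8868
Step 2: 1.15 mL brought to 35 mL → factor 35/1.15 = 30.435
Step 3: 320 μL + 1150 μL = 1470 μL total → factor 1470/320 = 4.5938
Step 4: 35 μL + 2900 μL = 2935 μL total → factor 2935/35 = 83.857
Dilution factor through tube 4 = 1.8868 × 30.435 × 4.5938 × 83.857 = 22121
[tube 4] = 3.00 mM / 22121 = 0.0001356 mM = 0.136 μM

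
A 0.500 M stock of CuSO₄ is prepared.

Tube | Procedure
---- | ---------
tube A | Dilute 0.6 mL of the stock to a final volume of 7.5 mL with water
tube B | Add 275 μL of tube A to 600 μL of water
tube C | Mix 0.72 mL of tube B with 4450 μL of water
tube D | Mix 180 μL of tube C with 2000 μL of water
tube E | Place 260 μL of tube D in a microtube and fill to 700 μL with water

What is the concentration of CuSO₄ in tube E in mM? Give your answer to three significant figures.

Step 1: 0.6 mL brought to 7.5 mL → factor 7.5/0.6 = 12.5
Step 2: 275 μL + 600 μL = 875 μL total → factor 875/275 = 3.1818
Step 3: 0.72 mL + 4450 μL = 5.17 mL total → factor 5.17/0.72 = 7.1806
Step 4: 180 μL + 2000 μL = 2180 μL total → factor 2180/180 = 12.111
Step 5: 260 μL brought to 700 μL → factor 700/260 = 2.6923
Overall dilution factor = 12.5 × 3.1818 × 7.1806 × 12.111 × 2.6923 = 9312.2
Final = 0.500 M / 9312.2 = 5.369 × 10^-5 M = 0.0537 mM

0.0537 mM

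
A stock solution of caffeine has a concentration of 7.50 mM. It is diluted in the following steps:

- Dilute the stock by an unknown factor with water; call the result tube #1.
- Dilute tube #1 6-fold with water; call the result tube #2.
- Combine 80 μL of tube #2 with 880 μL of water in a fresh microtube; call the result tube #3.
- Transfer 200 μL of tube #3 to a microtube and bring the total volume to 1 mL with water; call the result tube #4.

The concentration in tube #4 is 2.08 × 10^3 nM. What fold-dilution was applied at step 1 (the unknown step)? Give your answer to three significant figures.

Step 1: unknown factor x
Step 2: 6-fold → factor 6
Step 3: 80 μL + 880 μL = 960 μL total → factor 960/80 = 12
Step 4: 200 μL brought to 1 mL → factor 1000/200 = 5
Product of known-step factors = 360
Overall factor = 7.50 mM / (2.08 × 10^3 nM) = 3605.8
x = 3605.8 / 360 = 10.0

10.0-fold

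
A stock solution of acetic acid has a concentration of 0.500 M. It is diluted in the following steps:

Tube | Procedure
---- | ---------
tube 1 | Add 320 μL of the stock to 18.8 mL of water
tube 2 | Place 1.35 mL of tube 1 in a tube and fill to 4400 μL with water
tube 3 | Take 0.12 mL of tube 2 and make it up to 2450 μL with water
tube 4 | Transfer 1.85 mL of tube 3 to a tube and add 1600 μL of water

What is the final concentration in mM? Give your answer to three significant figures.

Step 1: 320 μL + 18.8 mL = 19120 μL total → factor 19120/320 = 59.75
Step 2: 1.35 mL brought to 4400 μL → factor 4.4/1.35 = 3.2593
Step 3: 0.12 mL brought to 2450 μL → factor 2.45/0.12 = 20.417
Step 4: 1.85 mL + 1600 μL = 3.45 mL total → factor 3.45/1.85 = 1.8649
Overall dilution factor = 59.75 × 3.2593 × 20.417 × 1.8649 = 7414.6
Final = 0.500 M / 7414.6 = 6.743 × 10^-5 M = 0.0674 mM

0.0674 mM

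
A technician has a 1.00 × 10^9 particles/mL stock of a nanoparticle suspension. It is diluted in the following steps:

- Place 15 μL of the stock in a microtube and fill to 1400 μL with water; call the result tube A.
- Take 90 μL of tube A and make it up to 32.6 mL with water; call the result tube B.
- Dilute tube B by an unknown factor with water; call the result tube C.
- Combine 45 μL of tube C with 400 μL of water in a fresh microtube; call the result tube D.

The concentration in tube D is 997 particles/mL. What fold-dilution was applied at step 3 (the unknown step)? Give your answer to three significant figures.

Step 1: 15 μL brought to 1400 μL → factor 1400/15 = 93.333
Step 2: 90 μL brought to 32.6 mL → factor 32600/90 = 362.22
Step 3: unknown factor x
Step 4: 45 μL + 400 μL = 445 μL total → factor 445/45 = 9.8889
Product of known-step factors = 3.3432 × 10^5
Overall factor = 1.00 × 10^9 particles/mL / (997 particles/mL) = 1.003 × 10^6
x = 1.003 × 10^6 / 3.3432 × 10^5 = 3.00

3.00-fold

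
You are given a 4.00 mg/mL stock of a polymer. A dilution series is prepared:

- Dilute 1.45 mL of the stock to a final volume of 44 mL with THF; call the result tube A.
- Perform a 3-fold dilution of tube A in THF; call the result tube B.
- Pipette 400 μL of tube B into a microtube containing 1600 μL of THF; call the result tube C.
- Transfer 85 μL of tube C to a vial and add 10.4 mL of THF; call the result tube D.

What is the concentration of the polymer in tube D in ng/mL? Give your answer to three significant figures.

71.2 ng/mL

Step 1: 1.45 mL brought to 44 mL → factor 44/1.45 = 30.345
Step 2: 3-fold → factor 3
Step 3: 400 μL + 1600 μL = 2000 μL total → factor 2000/400 = 5
Step 4: 85 μL + 10.4 mL = 10485 μL total → factor 10485/85 = 123.35
Overall dilution factor = 30.345 × 3 × 5 × 123.35 = 56147
Final = 4.00 mg/mL / 56147 = 7.124 × 10^-5 mg/mL = 71.2 ng/mL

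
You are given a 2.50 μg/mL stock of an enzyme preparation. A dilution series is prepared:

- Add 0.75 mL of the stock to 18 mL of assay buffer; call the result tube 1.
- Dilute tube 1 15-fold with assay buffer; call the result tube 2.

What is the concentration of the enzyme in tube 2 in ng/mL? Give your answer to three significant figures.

6.67 ng/mL

Step 1: 0.75 mL + 18 mL = 18.75 mL total → factor 18.75/0.75 = 25
Step 2: 15-fold → factor 15
Overall dilution factor = 25 × 15 = 375
Final = 2.50 μg/mL / 375 = 0.006667 μg/mL = 6.67 ng/mL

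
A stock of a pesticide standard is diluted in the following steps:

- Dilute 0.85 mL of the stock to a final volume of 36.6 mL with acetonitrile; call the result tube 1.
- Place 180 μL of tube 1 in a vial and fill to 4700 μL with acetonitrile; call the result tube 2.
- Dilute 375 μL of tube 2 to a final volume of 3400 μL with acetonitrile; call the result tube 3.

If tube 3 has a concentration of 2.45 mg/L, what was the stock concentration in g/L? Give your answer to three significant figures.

25.0 g/L

Step 1: 0.85 mL brought to 36.6 mL → factor 36.6/0.85 = 43.059
Step 2: 180 μL brought to 4700 μL → factor 4700/180 = 26.111
Step 3: 375 μL brought to 3400 μL → factor 3400/375 = 9.0667
Overall dilution factor = 43.059 × 26.111 × 9.0667 = 10194
Stock = 2.45 mg/L × 10194 = 2.497 × 10^4 mg/L = 25.0 g/L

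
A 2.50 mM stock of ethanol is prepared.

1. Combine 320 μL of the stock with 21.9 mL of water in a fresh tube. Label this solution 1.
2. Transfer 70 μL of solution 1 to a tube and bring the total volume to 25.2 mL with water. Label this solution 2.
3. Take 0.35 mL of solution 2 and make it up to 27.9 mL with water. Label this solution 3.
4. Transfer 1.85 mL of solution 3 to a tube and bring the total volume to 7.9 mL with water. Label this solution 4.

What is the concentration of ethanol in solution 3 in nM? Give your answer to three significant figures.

1.25 nM

Step 1: 320 μL + 21.9 mL = 22220 μL total → factor 22220/320 = 69.438
Step 2: 70 μL brought to 25.2 mL → factor 25200/70 = 360
Step 3: 0.35 mL brought to 27.9 mL → factor 27.9/0.35 = 79.714
Dilution factor through solution 3 = 69.438 × 360 × 79.714 = 1.9927 × 10^6
[solution 3] = 2.50 mM / 1.9927 × 10^6 = 1.255 × 10^-6 mM = 1.25 nM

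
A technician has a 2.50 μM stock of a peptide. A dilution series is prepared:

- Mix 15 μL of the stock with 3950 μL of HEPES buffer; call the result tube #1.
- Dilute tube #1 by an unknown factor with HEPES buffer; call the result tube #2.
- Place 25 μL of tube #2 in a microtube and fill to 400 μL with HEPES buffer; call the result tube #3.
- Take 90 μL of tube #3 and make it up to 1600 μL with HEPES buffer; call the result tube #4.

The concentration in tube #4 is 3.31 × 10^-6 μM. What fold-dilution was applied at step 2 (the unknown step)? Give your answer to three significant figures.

10.0-fold

Step 1: 15 μL + 3950 μL = 3965 μL total → factor 3965/15 = 264.33
Step 2: unknown factor x
Step 3: 25 μL brought to 400 μL → factor 400/25 = 16
Step 4: 90 μL brought to 1600 μL → factor 1600/90 = 17.778
Product of known-step factors = 75188
Overall factor = 2.50 μM / (3.31 × 10^-6 μM) = 7.5529 × 10^5
x = 7.5529 × 10^5 / 75188 = 10.0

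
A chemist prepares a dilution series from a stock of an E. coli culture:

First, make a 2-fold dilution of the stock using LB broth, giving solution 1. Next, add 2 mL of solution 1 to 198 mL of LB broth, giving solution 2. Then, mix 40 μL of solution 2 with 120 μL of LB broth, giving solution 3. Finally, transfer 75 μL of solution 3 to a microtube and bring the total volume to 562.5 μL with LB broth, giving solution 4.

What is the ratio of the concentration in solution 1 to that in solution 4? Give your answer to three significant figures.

3.00 × 10^3

Step 1: 2-fold → factor 2
Step 2: 2 mL + 198 mL = 200 mL total → factor 200/2 = 100
Step 3: 40 μL + 120 μL = 160 μL total → factor 160/40 = 4
Step 4: 75 μL brought to 562.5 μL → factor 562.5/75 = 7.5
Dilution factor to solution 1 = 2; to solution 4 = 6000
[solution 1]/[solution 4] = (factor to solution 4)/(factor to solution 1) = 6000/2 = 3.00 × 10^3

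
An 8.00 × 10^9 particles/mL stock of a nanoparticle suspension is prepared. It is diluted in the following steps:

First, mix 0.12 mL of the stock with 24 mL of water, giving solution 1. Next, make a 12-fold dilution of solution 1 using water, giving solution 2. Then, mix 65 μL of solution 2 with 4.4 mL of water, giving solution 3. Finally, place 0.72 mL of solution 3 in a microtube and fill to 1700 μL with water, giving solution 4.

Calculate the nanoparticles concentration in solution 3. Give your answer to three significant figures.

4.83 × 10^4 particles/mL

Step 1: 0.12 mL + 24 mL = 24.12 mL total → factor 24.12/0.12 = 201
Step 2: 12-fold → factor 12
Step 3: 65 μL + 4.4 mL = 4465 μL total → factor 4465/65 = 68.692
Dilution factor through solution 3 = 201 × 12 × 68.692 = 1.6569 × 10^5
[solution 3] = 8.00 × 10^9 particles/mL / 1.6569 × 10^5 = 4.83 × 10^4 particles/mL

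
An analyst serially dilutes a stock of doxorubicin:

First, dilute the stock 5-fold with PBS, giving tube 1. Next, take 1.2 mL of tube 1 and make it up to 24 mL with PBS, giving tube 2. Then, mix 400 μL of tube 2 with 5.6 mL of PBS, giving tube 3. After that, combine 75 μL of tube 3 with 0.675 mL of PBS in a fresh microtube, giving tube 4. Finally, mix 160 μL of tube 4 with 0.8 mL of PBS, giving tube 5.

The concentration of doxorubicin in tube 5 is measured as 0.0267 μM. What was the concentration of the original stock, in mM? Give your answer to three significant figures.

Step 1: 5-fold → factor 5
Step 2: 1.2 mL brought to 24 mL → factor 24/1.2 = 20
Step 3: 400 μL + 5.6 mL = 6000 μL total → factor 6000/400 = 15
Step 4: 75 μL + 0.675 mL = 750 μL total → factor 750/75 = 10
Step 5: 160 μL + 0.8 mL = 960 μL total → factor 960/160 = 6
Overall dilution factor = 5 × 20 × 15 × 10 × 6 = 90000
Stock = 0.0267 μM × 90000 = 2403 μM = 2.40 mM

2.40 mM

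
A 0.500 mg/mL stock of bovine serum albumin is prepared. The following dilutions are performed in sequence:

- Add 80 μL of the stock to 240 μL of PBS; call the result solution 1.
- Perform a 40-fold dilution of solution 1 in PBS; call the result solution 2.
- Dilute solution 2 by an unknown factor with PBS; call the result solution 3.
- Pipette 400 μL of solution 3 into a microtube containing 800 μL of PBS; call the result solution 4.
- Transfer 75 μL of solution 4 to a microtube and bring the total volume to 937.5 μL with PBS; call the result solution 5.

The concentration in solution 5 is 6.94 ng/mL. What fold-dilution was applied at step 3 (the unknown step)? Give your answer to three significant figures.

12.0-fold

Step 1: 80 μL + 240 μL = 320 μL total → factor 320/80 = 4
Step 2: 40-fold → factor 40
Step 3: unknown factor x
Step 4: 400 μL + 800 μL = 1200 μL total → factor 1200/400 = 3
Step 5: 75 μL brought to 937.5 μL → factor 937.5/75 = 12.5
Product of known-step factors = 6000
Overall factor = 0.500 mg/mL / (6.94 ng/mL) = 72046
x = 72046 / 6000 = 12.0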